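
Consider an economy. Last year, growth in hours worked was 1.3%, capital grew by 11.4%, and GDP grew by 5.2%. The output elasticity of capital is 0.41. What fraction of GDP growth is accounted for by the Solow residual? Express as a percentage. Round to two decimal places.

Labor's share = 1 − 0.41 = 0.59.
Capital: 0.41 × 11.4 = 4.674 pp.
Hours worked: 0.59 × 1.3 = 0.767 pp.
TFP growth = 5.2 − 5.441 = -0.241%.
TFP share of growth = -0.241 / 5.2 × 100 = -4.6346%.

-4.63%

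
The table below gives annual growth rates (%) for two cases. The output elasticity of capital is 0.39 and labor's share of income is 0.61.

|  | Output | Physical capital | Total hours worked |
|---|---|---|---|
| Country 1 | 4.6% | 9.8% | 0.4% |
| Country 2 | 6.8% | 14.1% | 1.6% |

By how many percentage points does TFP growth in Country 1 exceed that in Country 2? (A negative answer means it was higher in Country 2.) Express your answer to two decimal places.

0.21 percentage points

Labor's share = 1 − 0.39 = 0.61.
Country 1: TFP = 4.6 − 3.822 − 0.244 = 0.534%.
Country 2: TFP = 6.8 − 5.499 − 0.976 = 0.325%.
Difference = 0.534 − (0.325) = 0.209 pp.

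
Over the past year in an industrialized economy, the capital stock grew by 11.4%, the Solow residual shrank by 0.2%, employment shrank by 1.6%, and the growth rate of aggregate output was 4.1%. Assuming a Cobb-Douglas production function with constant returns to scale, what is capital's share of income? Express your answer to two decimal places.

Capital's share of income is 0.45.

gY = gA + α·gK + (1−α)·gL, so gY − gA − gL = α(gK − gL).
4.1 + 0.2 + 1.6 = α × (11.4 − (-1.6)).
5.9 = 13 α, so α = 0.4538.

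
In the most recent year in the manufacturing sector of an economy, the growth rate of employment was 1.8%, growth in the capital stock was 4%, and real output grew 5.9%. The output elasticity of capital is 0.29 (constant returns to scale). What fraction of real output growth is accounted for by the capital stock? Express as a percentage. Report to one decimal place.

The capital stock accounted for 19.7% of growth.

The capital stock contributed 0.29 × 4 = 1.16 pp.
Share of growth = 1.16 / 5.9 × 100 = 19.661%.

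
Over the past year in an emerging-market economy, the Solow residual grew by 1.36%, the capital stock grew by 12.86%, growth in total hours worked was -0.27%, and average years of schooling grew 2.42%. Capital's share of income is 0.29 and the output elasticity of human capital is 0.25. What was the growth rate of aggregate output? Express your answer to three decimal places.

Labor's share = 1 − 0.29 − 0.25 = 0.46.
The capital stock: 0.29 × 12.86 = 3.7294 pp.
Average years of schooling: 0.25 × 2.42 = 0.605 pp.
Total hours worked: 0.46 × (-0.27) = -0.1242 pp.
Output growth = 1.36 + 4.2102 = 5.5702%.

5.570%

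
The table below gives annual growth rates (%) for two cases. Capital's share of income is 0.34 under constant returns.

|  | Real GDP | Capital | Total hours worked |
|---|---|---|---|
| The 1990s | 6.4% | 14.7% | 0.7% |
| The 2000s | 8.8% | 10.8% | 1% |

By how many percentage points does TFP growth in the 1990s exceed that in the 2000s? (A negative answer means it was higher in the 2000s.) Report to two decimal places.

Labor's share = 1 − 0.34 = 0.66.
The 1990s: TFP = 6.4 − 4.998 − 0.462 = 0.94%.
The 2000s: TFP = 8.8 − 3.672 − 0.66 = 4.468%.
Difference = 0.94 − (4.468) = -3.528 pp.

-3.53 percentage points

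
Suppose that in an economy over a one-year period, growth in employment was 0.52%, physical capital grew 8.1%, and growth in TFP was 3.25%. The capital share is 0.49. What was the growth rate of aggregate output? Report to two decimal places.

7.48%

Labor's share = 1 − 0.49 = 0.51.
Physical capital: 0.49 × 8.1 = 3.969 pp.
Employment: 0.51 × 0.52 = 0.2652 pp.
Output growth = 3.25 + 4.2342 = 7.4842%.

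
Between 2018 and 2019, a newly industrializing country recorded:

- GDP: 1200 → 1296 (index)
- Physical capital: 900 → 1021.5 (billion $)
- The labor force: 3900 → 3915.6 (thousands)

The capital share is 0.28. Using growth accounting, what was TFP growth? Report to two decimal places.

3.93%

GDP growth = (1296 − 1200) / 1200 = 8%.
Physical capital growth = (1021.5 − 900) / 900 = 13.5%.
The labor force growth = (3915.6 − 3900) / 3900 = 0.4%.
Labor's share = 1 − 0.28 = 0.72.
Physical capital: 0.28 × 13.5 = 3.78 pp.
The labor force: 0.72 × 0.4 = 0.288 pp.
TFP growth = 8 − 4.068 = 3.932%.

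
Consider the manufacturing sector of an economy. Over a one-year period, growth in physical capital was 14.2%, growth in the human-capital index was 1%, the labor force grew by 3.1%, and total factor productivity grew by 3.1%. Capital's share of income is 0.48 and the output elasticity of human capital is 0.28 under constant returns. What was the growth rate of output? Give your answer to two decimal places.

Output growth was 10.94%.

Labor's share = 1 − 0.48 − 0.28 = 0.24.
Physical capital: 0.48 × 14.2 = 6.816 pp.
The human-capital index: 0.28 × 1 = 0.28 pp.
The labor force: 0.24 × 3.1 = 0.744 pp.
Output growth = 3.1 + 7.84 = 10.94%.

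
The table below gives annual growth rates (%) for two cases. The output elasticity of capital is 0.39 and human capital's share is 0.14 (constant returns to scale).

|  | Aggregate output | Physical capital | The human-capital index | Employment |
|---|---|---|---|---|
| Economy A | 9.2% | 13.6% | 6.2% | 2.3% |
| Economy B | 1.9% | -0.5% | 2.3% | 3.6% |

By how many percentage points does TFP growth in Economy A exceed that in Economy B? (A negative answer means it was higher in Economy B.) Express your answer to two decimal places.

Labor's share = 1 − 0.39 − 0.14 = 0.47.
Economy A: TFP = 9.2 − 5.304 − 0.868 − 1.081 = 1.947%.
Economy B: TFP = 1.9 + 0.195 − 0.322 − 1.692 = 0.081%.
Difference = 1.947 − (0.081) = 1.866 pp.

1.87 percentage points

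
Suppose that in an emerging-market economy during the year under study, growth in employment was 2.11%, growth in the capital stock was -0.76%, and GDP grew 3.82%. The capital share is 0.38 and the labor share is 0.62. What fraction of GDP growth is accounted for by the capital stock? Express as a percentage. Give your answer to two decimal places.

The capital stock accounted for -7.56% of growth.

The capital stock contributed 0.38 × (-0.76) = -0.2888 pp.
Share of growth = -0.2888 / 3.82 × 100 = -7.5602%.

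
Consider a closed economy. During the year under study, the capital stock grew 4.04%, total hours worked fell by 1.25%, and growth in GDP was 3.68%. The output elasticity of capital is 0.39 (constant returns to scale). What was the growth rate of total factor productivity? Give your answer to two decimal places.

2.87%

Labor's share = 1 − 0.39 = 0.61.
The capital stock: 0.39 × 4.04 = 1.5756 pp.
Total hours worked: 0.61 × (-1.25) = -0.7625 pp.
TFP growth = 3.68 − 0.8131 = 2.8669%.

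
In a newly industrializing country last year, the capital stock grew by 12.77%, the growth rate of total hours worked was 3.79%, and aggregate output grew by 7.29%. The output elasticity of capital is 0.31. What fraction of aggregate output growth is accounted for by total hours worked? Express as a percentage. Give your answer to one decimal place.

Labor's share = 1 − 0.31 = 0.69.
Total hours worked contributed 0.69 × 3.79 = 2.6151 pp.
Share of growth = 2.6151 / 7.29 × 100 = 35.872%.

Total hours worked accounted for 35.9% of growth.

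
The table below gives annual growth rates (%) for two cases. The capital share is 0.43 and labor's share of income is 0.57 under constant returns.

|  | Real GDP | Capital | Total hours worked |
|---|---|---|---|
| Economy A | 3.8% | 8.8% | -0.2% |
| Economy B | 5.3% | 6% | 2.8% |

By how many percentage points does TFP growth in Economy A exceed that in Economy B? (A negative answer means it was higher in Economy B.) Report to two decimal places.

-0.99 percentage points

Labor's share = 1 − 0.43 = 0.57.
Economy A: TFP = 3.8 − 3.784 + 0.114 = 0.13%.
Economy B: TFP = 5.3 − 2.58 − 1.596 = 1.124%.
Difference = 0.13 − (1.124) = -0.994 pp.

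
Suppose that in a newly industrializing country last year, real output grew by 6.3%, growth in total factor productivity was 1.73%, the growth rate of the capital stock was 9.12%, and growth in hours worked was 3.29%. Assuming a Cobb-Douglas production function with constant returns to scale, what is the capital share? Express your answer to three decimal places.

The capital share is 0.220.

gY = gA + α·gK + (1−α)·gL, so gY − gA − gL = α(gK − gL).
6.3 − 1.73 − 3.29 = α × (9.12 − 3.29).
1.28 = 5.83 α, so α = 0.21955.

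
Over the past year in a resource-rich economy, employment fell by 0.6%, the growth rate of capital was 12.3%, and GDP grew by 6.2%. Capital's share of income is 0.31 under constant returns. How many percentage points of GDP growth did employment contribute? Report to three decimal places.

-0.414

Labor's share = 1 − 0.31 = 0.69.
Contribution = share × growth = 0.69 × (-0.6) = -0.414 pp.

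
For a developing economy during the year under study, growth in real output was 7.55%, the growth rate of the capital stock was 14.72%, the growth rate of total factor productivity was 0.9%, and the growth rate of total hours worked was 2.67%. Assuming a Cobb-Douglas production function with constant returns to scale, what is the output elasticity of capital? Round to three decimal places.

gY = gA + α·gK + (1−α)·gL, so gY − gA − gL = α(gK − gL).
7.55 − 0.9 − 2.67 = α × (14.72 − 2.67).
3.98 = 12.05 α, so α = 0.33029.

The output elasticity of capital is 0.330.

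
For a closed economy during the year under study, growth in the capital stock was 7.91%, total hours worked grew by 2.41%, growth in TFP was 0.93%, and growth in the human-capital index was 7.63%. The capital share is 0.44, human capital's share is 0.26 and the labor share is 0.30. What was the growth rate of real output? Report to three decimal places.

7.117%

Labor's share = 1 − 0.44 − 0.26 = 0.3.
The capital stock: 0.44 × 7.91 = 3.4804 pp.
The human-capital index: 0.26 × 7.63 = 1.9838 pp.
Total hours worked: 0.3 × 2.41 = 0.723 pp.
Output growth = 0.93 + 6.1872 = 7.1172%.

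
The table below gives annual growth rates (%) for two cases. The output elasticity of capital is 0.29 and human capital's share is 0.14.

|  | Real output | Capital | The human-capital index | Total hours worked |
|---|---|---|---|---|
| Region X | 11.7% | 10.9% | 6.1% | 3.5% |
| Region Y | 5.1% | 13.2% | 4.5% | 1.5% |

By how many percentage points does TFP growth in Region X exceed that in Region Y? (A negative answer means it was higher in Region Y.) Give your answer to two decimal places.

5.90 percentage points

Labor's share = 1 − 0.29 − 0.14 = 0.57.
Region X: TFP = 11.7 − 3.161 − 0.854 − 1.995 = 5.69%.
Region Y: TFP = 5.1 − 3.828 − 0.63 − 0.855 = -0.213%.
Difference = 5.69 − (-0.213) = 5.903 pp.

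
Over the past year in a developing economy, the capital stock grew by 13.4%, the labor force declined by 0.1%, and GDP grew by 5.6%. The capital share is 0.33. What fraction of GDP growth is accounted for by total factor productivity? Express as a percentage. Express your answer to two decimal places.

Labor's share = 1 − 0.33 = 0.67.
The capital stock: 0.33 × 13.4 = 4.422 pp.
The labor force: 0.67 × (-0.1) = -0.067 pp.
TFP growth = 5.6 − 4.355 = 1.245%.
TFP share of growth = 1.245 / 5.6 × 100 = 22.2321%.

Total factor productivity accounted for 22.23% of growth.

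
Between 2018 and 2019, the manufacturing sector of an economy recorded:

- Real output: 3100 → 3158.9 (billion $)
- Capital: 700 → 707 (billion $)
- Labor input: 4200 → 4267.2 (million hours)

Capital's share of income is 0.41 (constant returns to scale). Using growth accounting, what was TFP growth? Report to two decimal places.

0.55%

Real output growth = (3158.9 − 3100) / 3100 = 1.9%.
Capital growth = (707 − 700) / 700 = 1%.
Labor input growth = (4267.2 − 4200) / 4200 = 1.6%.
Labor's share = 1 − 0.41 = 0.59.
Capital: 0.41 × 1 = 0.41 pp.
Labor input: 0.59 × 1.6 = 0.944 pp.
TFP growth = 1.9 − 1.354 = 0.546%.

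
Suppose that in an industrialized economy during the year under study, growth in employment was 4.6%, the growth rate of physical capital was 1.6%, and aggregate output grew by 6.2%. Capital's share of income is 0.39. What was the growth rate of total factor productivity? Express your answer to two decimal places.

Total factor productivity grew 2.77%.

Labor's share = 1 − 0.39 = 0.61.
Physical capital: 0.39 × 1.6 = 0.624 pp.
Employment: 0.61 × 4.6 = 2.806 pp.
TFP growth = 6.2 − 3.43 = 2.77%.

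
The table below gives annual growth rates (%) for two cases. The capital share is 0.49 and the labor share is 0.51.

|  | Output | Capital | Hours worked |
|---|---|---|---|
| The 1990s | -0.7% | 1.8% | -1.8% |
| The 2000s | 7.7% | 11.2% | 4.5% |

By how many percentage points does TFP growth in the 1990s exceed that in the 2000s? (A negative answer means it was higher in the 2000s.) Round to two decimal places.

-0.58 percentage points

Labor's share = 1 − 0.49 = 0.51.
The 1990s: TFP = -0.7 − 0.882 + 0.918 = -0.664%.
The 2000s: TFP = 7.7 − 5.488 − 2.295 = -0.083%.
Difference = -0.664 − (-0.083) = -0.581 pp.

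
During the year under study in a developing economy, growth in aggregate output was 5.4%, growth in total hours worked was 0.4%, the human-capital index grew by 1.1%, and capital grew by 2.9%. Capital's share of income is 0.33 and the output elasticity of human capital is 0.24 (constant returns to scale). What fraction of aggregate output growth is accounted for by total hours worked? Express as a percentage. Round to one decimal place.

3.2%

Labor's share = 1 − 0.33 − 0.24 = 0.43.
Total hours worked contributed 0.43 × 0.4 = 0.172 pp.
Share of growth = 0.172 / 5.4 × 100 = 3.185%.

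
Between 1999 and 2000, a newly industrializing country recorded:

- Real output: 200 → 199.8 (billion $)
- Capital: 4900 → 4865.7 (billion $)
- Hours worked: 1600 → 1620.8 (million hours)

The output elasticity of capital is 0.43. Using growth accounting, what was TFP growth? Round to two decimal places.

Real output growth = (199.8 − 200) / 200 = -0.1%.
Capital growth = (4865.7 − 4900) / 4900 = -0.7%.
Hours worked growth = (1620.8 − 1600) / 1600 = 1.3%.
Labor's share = 1 − 0.43 = 0.57.
Capital: 0.43 × (-0.7) = -0.301 pp.
Hours worked: 0.57 × 1.3 = 0.741 pp.
TFP growth = -0.1 − 0.44 = -0.54%.

-0.54%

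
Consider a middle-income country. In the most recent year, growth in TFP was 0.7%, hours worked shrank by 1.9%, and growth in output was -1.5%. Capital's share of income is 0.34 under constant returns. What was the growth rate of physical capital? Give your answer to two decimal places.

-2.78%

Labor's share = 1 − 0.34 = 0.66.
gY = gA + 0.66×(-1.9) + 0.34×g.
0.34×g = -1.5 − 0.7 + 1.254 = -0.946.
g = -0.946 / 0.34 = -2.7824%.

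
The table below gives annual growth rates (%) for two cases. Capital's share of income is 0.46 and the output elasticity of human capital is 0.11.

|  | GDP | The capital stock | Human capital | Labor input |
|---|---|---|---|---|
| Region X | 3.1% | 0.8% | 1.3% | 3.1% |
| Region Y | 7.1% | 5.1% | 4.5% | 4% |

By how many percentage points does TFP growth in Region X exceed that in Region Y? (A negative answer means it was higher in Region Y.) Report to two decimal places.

Labor's share = 1 − 0.46 − 0.11 = 0.43.
Region X: TFP = 3.1 − 0.368 − 0.143 − 1.333 = 1.256%.
Region Y: TFP = 7.1 − 2.346 − 0.495 − 1.72 = 2.539%.
Difference = 1.256 − (2.539) = -1.283 pp.

-1.28 percentage points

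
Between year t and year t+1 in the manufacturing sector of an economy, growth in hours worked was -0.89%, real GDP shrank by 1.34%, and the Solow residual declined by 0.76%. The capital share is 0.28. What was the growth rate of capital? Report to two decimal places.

Capital grew 0.22%.

Labor's share = 1 − 0.28 = 0.72.
gY = gA + 0.72×(-0.89) + 0.28×g.
0.28×g = -1.34 + 0.76 + 0.6408 = 0.0608.
g = 0.0608 / 0.28 = 0.2171%.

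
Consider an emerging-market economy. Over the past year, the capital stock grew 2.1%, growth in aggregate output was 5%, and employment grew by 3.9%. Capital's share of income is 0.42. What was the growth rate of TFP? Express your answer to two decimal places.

1.86%

Labor's share = 1 − 0.42 = 0.58.
The capital stock: 0.42 × 2.1 = 0.882 pp.
Employment: 0.58 × 3.9 = 2.262 pp.
TFP growth = 5 − 3.144 = 1.856%.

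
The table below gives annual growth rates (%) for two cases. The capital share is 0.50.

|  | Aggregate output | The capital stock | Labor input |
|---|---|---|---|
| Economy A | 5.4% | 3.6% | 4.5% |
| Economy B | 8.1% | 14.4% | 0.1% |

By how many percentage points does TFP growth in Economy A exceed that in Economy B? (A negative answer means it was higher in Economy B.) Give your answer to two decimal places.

Labor's share = 1 − 0.5 = 0.5.
Economy A: TFP = 5.4 − 1.8 − 2.25 = 1.35%.
Economy B: TFP = 8.1 − 7.2 − 0.05 = 0.85%.
Difference = 1.35 − (0.85) = 0.5 pp.

0.50 percentage points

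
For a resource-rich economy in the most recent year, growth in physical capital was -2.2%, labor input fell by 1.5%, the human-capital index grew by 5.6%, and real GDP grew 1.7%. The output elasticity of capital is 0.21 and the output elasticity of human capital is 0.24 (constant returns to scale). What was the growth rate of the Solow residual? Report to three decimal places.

Labor's share = 1 − 0.21 − 0.24 = 0.55.
Physical capital: 0.21 × (-2.2) = -0.462 pp.
The human-capital index: 0.24 × 5.6 = 1.344 pp.
Labor input: 0.55 × (-1.5) = -0.825 pp.
TFP growth = 1.7 − 0.057 = 1.643%.

The Solow residual growth was 1.643%.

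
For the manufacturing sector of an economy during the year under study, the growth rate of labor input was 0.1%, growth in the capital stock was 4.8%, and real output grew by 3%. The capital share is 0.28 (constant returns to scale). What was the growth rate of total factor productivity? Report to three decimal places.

Labor's share = 1 − 0.28 = 0.72.
The capital stock: 0.28 × 4.8 = 1.344 pp.
Labor input: 0.72 × 0.1 = 0.072 pp.
TFP growth = 3 − 1.416 = 1.584%.

1.584%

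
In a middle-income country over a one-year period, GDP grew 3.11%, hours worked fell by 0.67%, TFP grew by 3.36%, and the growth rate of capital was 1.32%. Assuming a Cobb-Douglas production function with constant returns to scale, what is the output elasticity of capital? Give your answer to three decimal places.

The output elasticity of capital is 0.211.

gY = gA + α·gK + (1−α)·gL, so gY − gA − gL = α(gK − gL).
3.11 − 3.36 + 0.67 = α × (1.32 − (-0.67)).
0.42 = 1.99 α, so α = 0.21106.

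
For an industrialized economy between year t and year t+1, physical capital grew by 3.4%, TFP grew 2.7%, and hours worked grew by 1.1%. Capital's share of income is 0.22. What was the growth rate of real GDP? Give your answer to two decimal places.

4.31%

Labor's share = 1 − 0.22 = 0.78.
Physical capital: 0.22 × 3.4 = 0.748 pp.
Hours worked: 0.78 × 1.1 = 0.858 pp.
Output growth = 2.7 + 1.606 = 4.306%.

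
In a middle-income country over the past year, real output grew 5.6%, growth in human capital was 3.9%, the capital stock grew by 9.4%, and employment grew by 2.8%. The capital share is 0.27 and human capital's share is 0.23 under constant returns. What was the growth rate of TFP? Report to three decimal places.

Labor's share = 1 − 0.27 − 0.23 = 0.5.
The capital stock: 0.27 × 9.4 = 2.538 pp.
Human capital: 0.23 × 3.9 = 0.897 pp.
Employment: 0.5 × 2.8 = 1.4 pp.
TFP growth = 5.6 − 4.835 = 0.765%.

0.765%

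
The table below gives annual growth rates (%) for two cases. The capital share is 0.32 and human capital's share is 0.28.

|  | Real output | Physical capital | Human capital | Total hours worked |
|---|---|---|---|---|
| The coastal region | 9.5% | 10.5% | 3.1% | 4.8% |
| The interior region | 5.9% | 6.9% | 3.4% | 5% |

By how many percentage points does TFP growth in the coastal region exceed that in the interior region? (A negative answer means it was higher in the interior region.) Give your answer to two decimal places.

2.61 percentage points

Labor's share = 1 − 0.32 − 0.28 = 0.4.
The coastal region: TFP = 9.5 − 3.36 − 0.868 − 1.92 = 3.352%.
The interior region: TFP = 5.9 − 2.208 − 0.952 − 2 = 0.74%.
Difference = 3.352 − (0.74) = 2.612 pp.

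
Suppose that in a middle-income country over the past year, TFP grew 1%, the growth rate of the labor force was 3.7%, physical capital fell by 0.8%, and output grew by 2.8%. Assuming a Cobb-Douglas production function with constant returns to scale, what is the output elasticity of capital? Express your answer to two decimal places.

gY = gA + α·gK + (1−α)·gL, so gY − gA − gL = α(gK − gL).
2.8 − 1 − 3.7 = α × (-0.8 − 3.7).
-1.9 = -4.5 α, so α = 0.4222.

α = 0.42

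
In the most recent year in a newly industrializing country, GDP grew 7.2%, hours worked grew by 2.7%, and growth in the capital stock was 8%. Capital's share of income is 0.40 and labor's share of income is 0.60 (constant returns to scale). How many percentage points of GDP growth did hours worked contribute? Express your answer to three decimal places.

Labor's share = 1 − 0.4 = 0.6.
Contribution = share × growth = 0.6 × 2.7 = 1.62 pp.

1.620 pp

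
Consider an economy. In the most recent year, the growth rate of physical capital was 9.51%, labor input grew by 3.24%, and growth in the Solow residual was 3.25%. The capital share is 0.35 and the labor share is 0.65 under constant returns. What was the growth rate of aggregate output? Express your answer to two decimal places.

Labor's share = 1 − 0.35 = 0.65.
Physical capital: 0.35 × 9.51 = 3.3285 pp.
Labor input: 0.65 × 3.24 = 2.106 pp.
Output growth = 3.25 + 5.4345 = 8.6845%.

8.68%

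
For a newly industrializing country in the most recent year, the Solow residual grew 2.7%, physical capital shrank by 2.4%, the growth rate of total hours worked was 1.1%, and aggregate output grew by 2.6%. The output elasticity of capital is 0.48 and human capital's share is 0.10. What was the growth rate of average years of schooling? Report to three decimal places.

5.900%

Labor's share = 1 − 0.48 − 0.1 = 0.42.
gY = gA + 0.48×(-2.4) + 0.42×1.1 + 0.1×g.
0.1×g = 2.6 − 2.7 + 0.69 = 0.59.
g = 0.59 / 0.1 = 5.9%.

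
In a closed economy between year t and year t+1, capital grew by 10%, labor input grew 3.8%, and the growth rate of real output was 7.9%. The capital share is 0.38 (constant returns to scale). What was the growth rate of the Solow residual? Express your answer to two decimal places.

Labor's share = 1 − 0.38 = 0.62.
Capital: 0.38 × 10 = 3.8 pp.
Labor input: 0.62 × 3.8 = 2.356 pp.
TFP growth = 7.9 − 6.156 = 1.744%.

1.74%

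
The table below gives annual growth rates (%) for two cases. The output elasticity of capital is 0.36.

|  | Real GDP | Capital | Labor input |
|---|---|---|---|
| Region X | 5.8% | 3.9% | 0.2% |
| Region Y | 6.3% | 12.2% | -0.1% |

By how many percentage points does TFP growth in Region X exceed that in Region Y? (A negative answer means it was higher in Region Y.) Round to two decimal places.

Labor's share = 1 − 0.36 = 0.64.
Region X: TFP = 5.8 − 1.404 − 0.128 = 4.268%.
Region Y: TFP = 6.3 − 4.392 + 0.064 = 1.972%.
Difference = 4.268 − (1.972) = 2.296 pp.

2.30 percentage points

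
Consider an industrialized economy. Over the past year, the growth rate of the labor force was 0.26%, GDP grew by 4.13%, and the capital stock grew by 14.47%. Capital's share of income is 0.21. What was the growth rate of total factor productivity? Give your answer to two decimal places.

0.89%

Labor's share = 1 − 0.21 = 0.79.
The capital stock: 0.21 × 14.47 = 3.0387 pp.
The labor force: 0.79 × 0.26 = 0.2054 pp.
TFP growth = 4.13 − 3.2441 = 0.8859%.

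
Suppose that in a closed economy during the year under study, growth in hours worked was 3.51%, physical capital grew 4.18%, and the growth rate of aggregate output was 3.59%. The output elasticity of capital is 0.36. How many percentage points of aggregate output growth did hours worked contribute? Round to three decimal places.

Labor's share = 1 − 0.36 = 0.64.
Contribution = share × growth = 0.64 × 3.51 = 2.2464 pp.

2.246 percentage points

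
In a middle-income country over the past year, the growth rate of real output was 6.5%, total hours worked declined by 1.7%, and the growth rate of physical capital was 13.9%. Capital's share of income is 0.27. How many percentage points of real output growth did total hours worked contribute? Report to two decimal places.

-1.24

Labor's share = 1 − 0.27 = 0.73.
Contribution = share × growth = 0.73 × (-1.7) = -1.241 pp.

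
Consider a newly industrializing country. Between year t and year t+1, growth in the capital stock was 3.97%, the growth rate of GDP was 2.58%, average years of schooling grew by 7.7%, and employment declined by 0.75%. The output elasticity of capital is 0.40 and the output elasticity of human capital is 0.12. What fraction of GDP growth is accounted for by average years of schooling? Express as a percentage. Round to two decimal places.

Average years of schooling accounted for 35.81% of growth.

Average years of schooling contributed 0.12 × 7.7 = 0.924 pp.
Share of growth = 0.924 / 2.58 × 100 = 35.814%.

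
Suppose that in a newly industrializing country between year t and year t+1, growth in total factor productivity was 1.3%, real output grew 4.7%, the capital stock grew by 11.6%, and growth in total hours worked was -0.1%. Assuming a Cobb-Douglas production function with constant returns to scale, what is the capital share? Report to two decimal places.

gY = gA + α·gK + (1−α)·gL, so gY − gA − gL = α(gK − gL).
4.7 − 1.3 + 0.1 = α × (11.6 − (-0.1)).
3.5 = 11.7 α, so α = 0.2991.

0.30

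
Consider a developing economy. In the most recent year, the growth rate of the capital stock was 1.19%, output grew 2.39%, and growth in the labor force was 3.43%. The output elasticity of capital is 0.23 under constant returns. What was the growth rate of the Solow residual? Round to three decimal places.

-0.525%

Labor's share = 1 − 0.23 = 0.77.
The capital stock: 0.23 × 1.19 = 0.2737 pp.
The labor force: 0.77 × 3.43 = 2.6411 pp.
TFP growth = 2.39 − 2.9148 = -0.5248%.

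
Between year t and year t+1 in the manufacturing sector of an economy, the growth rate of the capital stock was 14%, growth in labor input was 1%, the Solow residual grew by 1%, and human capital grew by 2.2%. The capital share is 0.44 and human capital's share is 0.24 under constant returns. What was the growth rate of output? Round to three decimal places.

Labor's share = 1 − 0.44 − 0.24 = 0.32.
The capital stock: 0.44 × 14 = 6.16 pp.
Human capital: 0.24 × 2.2 = 0.528 pp.
Labor input: 0.32 × 1 = 0.32 pp.
Output growth = 1 + 7.008 = 8.008%.

8.008%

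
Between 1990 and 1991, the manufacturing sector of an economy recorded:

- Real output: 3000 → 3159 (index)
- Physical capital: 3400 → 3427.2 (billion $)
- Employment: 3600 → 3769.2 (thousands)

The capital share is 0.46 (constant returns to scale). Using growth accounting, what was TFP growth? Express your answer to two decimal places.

2.39%

Real output growth = (3159 − 3000) / 3000 = 5.3%.
Physical capital growth = (3427.2 − 3400) / 3400 = 0.8%.
Employment growth = (3769.2 − 3600) / 3600 = 4.7%.
Labor's share = 1 − 0.46 = 0.54.
Physical capital: 0.46 × 0.8 = 0.368 pp.
Employment: 0.54 × 4.7 = 2.538 pp.
TFP growth = 5.3 − 2.906 = 2.394%.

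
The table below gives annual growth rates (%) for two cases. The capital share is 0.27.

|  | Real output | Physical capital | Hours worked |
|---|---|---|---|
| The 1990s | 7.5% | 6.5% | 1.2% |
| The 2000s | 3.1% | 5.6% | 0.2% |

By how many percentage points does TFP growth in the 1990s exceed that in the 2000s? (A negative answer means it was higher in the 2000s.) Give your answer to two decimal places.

3.43 percentage points

Labor's share = 1 − 0.27 = 0.73.
The 1990s: TFP = 7.5 − 1.755 − 0.876 = 4.869%.
The 2000s: TFP = 3.1 − 1.512 − 0.146 = 1.442%.
Difference = 4.869 − (1.442) = 3.427 pp.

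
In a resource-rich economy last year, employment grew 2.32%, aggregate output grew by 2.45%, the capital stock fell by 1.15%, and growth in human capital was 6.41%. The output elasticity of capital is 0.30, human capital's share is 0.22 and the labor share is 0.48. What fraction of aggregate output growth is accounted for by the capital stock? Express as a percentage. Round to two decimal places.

-14.08%

The capital stock contributed 0.3 × (-1.15) = -0.345 pp.
Share of growth = -0.345 / 2.45 × 100 = -14.0816%.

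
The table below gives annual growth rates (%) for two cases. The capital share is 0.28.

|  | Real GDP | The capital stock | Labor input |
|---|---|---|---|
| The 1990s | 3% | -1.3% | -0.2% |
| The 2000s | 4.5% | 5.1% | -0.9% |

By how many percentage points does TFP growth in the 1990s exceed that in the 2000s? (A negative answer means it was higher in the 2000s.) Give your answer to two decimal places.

-0.21 percentage points

Labor's share = 1 − 0.28 = 0.72.
The 1990s: TFP = 3 + 0.364 + 0.144 = 3.508%.
The 2000s: TFP = 4.5 − 1.428 + 0.648 = 3.72%.
Difference = 3.508 − (3.72) = -0.212 pp.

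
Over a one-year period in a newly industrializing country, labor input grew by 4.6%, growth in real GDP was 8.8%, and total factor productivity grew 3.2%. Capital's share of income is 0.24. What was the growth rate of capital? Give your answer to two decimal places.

Labor's share = 1 − 0.24 = 0.76.
gY = gA + 0.76×4.6 + 0.24×g.
0.24×g = 8.8 − 3.2 − 3.496 = 2.104.
g = 2.104 / 0.24 = 8.7667%.

8.77%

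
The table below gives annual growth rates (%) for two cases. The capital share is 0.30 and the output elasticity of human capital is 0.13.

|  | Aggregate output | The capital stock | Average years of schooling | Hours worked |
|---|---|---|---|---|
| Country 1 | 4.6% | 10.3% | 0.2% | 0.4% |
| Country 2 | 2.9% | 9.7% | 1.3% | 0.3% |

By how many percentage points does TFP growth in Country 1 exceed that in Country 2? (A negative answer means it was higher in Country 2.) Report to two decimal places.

Labor's share = 1 − 0.3 − 0.13 = 0.57.
Country 1: TFP = 4.6 − 3.09 − 0.026 − 0.228 = 1.256%.
Country 2: TFP = 2.9 − 2.91 − 0.169 − 0.171 = -0.35%.
Difference = 1.256 − (-0.35) = 1.606 pp.

1.61 percentage points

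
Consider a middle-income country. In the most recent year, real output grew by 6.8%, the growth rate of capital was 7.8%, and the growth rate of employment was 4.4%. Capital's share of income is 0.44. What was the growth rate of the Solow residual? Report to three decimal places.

Labor's share = 1 − 0.44 = 0.56.
Capital: 0.44 × 7.8 = 3.432 pp.
Employment: 0.56 × 4.4 = 2.464 pp.
TFP growth = 6.8 − 5.896 = 0.904%.

0.904%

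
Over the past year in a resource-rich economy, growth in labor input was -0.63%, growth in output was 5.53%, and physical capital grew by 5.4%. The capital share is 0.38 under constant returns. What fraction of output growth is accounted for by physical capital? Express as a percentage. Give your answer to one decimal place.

Physical capital accounted for 37.1% of growth.

Physical capital contributed 0.38 × 5.4 = 2.052 pp.
Share of growth = 2.052 / 5.53 × 100 = 37.107%.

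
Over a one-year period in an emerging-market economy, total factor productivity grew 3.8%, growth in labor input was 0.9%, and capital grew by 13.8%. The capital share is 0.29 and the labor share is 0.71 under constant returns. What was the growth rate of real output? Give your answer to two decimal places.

8.44%

Labor's share = 1 − 0.29 = 0.71.
Capital: 0.29 × 13.8 = 4.002 pp.
Labor input: 0.71 × 0.9 = 0.639 pp.
Output growth = 3.8 + 4.641 = 8.441%.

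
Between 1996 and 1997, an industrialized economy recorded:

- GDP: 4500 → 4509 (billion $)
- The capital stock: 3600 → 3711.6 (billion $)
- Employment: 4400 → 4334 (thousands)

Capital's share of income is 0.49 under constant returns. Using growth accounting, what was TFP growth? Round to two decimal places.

GDP growth = (4509 − 4500) / 4500 = 0.2%.
The capital stock growth = (3711.6 − 3600) / 3600 = 3.1%.
Employment growth = (4334 − 4400) / 4400 = -1.5%.
Labor's share = 1 − 0.49 = 0.51.
The capital stock: 0.49 × 3.1 = 1.519 pp.
Employment: 0.51 × (-1.5) = -0.765 pp.
TFP growth = 0.2 − 0.754 = -0.554%.

-0.55%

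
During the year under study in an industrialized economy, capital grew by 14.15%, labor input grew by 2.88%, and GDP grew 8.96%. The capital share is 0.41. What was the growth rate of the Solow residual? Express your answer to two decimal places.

Labor's share = 1 − 0.41 = 0.59.
Capital: 0.41 × 14.15 = 5.8015 pp.
Labor input: 0.59 × 2.88 = 1.6992 pp.
TFP growth = 8.96 − 7.5007 = 1.4593%.

1.46%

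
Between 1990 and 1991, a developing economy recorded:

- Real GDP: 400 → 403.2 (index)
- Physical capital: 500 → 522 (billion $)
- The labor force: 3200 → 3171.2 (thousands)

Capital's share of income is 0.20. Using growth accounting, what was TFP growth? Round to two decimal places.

Real GDP growth = (403.2 − 400) / 400 = 0.8%.
Physical capital growth = (522 − 500) / 500 = 4.4%.
The labor force growth = (3171.2 − 3200) / 3200 = -0.9%.
Labor's share = 1 − 0.2 = 0.8.
Physical capital: 0.2 × 4.4 = 0.88 pp.
The labor force: 0.8 × (-0.9) = -0.72 pp.
TFP growth = 0.8 − 0.16 = 0.64%.

0.64%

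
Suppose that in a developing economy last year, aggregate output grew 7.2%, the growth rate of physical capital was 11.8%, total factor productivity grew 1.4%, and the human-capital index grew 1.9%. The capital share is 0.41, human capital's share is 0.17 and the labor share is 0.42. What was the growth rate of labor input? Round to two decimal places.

Labor's share = 1 − 0.41 − 0.17 = 0.42.
gY = gA + 0.41×11.8 + 0.17×1.9 + 0.42×g.
0.42×g = 7.2 − 1.4 − 5.161 = 0.639.
g = 0.639 / 0.42 = 1.5214%.

Labor input grew 1.52%.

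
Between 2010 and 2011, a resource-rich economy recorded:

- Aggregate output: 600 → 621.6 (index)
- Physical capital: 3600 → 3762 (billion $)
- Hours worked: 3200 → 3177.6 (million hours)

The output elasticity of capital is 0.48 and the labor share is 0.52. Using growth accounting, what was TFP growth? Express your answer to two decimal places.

1.80%

Aggregate output growth = (621.6 − 600) / 600 = 3.6%.
Physical capital growth = (3762 − 3600) / 3600 = 4.5%.
Hours worked growth = (3177.6 − 3200) / 3200 = -0.7%.
Labor's share = 1 − 0.48 = 0.52.
Physical capital: 0.48 × 4.5 = 2.16 pp.
Hours worked: 0.52 × (-0.7) = -0.364 pp.
TFP growth = 3.6 − 1.796 = 1.804%.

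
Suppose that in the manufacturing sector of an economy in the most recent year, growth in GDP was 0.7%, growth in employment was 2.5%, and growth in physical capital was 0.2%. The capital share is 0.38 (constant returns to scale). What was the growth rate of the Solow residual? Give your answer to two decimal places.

-0.93%

Labor's share = 1 − 0.38 = 0.62.
Physical capital: 0.38 × 0.2 = 0.076 pp.
Employment: 0.62 × 2.5 = 1.55 pp.
TFP growth = 0.7 − 1.626 = -0.926%.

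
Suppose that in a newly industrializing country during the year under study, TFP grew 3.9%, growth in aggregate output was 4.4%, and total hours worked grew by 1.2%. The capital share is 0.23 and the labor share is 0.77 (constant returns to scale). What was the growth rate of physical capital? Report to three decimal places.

-1.843%

Labor's share = 1 − 0.23 = 0.77.
gY = gA + 0.77×1.2 + 0.23×g.
0.23×g = 4.4 − 3.9 − 0.924 = -0.424.
g = -0.424 / 0.23 = -1.84348%.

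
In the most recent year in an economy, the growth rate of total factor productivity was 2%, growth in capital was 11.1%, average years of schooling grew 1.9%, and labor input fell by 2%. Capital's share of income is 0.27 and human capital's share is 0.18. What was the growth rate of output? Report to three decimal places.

Output grew 4.239%.

Labor's share = 1 − 0.27 − 0.18 = 0.55.
Capital: 0.27 × 11.1 = 2.997 pp.
Average years of schooling: 0.18 × 1.9 = 0.342 pp.
Labor input: 0.55 × (-2) = -1.1 pp.
Output growth = 2 + 2.239 = 4.239%.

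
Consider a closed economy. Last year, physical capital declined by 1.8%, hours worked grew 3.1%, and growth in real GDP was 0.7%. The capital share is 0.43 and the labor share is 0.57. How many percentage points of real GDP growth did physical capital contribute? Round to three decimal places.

-0.774 pp

Contribution = share × growth = 0.43 × (-1.8) = -0.774 pp.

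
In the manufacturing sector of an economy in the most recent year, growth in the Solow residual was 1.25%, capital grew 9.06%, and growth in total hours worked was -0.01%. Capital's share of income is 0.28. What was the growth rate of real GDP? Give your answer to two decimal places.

3.78%

Labor's share = 1 − 0.28 = 0.72.
Capital: 0.28 × 9.06 = 2.5368 pp.
Total hours worked: 0.72 × (-0.01) = -0.0072 pp.
Output growth = 1.25 + 2.5296 = 3.7796%.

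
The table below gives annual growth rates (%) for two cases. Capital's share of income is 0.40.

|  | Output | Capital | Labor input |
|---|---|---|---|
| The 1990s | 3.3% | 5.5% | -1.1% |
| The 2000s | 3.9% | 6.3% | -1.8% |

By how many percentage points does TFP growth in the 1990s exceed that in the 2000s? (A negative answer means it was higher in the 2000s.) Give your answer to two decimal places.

Labor's share = 1 − 0.4 = 0.6.
The 1990s: TFP = 3.3 − 2.2 + 0.66 = 1.76%.
The 2000s: TFP = 3.9 − 2.52 + 1.08 = 2.46%.
Difference = 1.76 − (2.46) = -0.7 pp.

-0.70 percentage points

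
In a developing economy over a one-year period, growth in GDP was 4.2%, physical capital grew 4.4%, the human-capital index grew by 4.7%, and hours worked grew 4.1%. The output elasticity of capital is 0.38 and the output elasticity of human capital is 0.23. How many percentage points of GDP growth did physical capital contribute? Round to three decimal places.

Contribution = share × growth = 0.38 × 4.4 = 1.672 pp.

1.672 pp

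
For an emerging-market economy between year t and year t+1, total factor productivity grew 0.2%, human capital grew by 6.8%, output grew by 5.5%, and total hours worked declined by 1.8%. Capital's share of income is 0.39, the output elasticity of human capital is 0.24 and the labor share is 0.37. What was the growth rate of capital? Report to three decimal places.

Labor's share = 1 − 0.39 − 0.24 = 0.37.
gY = gA + 0.24×6.8 + 0.37×(-1.8) + 0.39×g.
0.39×g = 5.5 − 0.2 − 0.966 = 4.334.
g = 4.334 / 0.39 = 11.11282%.

11.113%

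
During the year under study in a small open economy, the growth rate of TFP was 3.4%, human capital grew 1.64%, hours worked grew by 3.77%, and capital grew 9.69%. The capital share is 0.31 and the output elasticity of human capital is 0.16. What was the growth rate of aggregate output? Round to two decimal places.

8.66%

Labor's share = 1 − 0.31 − 0.16 = 0.53.
Capital: 0.31 × 9.69 = 3.0039 pp.
Human capital: 0.16 × 1.64 = 0.2624 pp.
Hours worked: 0.53 × 3.77 = 1.9981 pp.
Output growth = 3.4 + 5.2644 = 8.6644%.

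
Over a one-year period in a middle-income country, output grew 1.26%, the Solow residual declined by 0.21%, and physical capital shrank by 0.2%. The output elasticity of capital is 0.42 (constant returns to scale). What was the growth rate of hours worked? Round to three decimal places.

Hours worked grew 2.679%.

Labor's share = 1 − 0.42 = 0.58.
gY = gA + 0.42×(-0.2) + 0.58×g.
0.58×g = 1.26 + 0.21 + 0.084 = 1.554.
g = 1.554 / 0.58 = 2.67931%.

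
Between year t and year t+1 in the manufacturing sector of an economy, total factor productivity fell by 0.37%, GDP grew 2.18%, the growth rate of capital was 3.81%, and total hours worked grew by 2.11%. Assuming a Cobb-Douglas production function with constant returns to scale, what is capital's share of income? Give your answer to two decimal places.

α = 0.26

gY = gA + α·gK + (1−α)·gL, so gY − gA − gL = α(gK − gL).
2.18 + 0.37 − 2.11 = α × (3.81 − 2.11).
0.44 = 1.7 α, so α = 0.2588.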